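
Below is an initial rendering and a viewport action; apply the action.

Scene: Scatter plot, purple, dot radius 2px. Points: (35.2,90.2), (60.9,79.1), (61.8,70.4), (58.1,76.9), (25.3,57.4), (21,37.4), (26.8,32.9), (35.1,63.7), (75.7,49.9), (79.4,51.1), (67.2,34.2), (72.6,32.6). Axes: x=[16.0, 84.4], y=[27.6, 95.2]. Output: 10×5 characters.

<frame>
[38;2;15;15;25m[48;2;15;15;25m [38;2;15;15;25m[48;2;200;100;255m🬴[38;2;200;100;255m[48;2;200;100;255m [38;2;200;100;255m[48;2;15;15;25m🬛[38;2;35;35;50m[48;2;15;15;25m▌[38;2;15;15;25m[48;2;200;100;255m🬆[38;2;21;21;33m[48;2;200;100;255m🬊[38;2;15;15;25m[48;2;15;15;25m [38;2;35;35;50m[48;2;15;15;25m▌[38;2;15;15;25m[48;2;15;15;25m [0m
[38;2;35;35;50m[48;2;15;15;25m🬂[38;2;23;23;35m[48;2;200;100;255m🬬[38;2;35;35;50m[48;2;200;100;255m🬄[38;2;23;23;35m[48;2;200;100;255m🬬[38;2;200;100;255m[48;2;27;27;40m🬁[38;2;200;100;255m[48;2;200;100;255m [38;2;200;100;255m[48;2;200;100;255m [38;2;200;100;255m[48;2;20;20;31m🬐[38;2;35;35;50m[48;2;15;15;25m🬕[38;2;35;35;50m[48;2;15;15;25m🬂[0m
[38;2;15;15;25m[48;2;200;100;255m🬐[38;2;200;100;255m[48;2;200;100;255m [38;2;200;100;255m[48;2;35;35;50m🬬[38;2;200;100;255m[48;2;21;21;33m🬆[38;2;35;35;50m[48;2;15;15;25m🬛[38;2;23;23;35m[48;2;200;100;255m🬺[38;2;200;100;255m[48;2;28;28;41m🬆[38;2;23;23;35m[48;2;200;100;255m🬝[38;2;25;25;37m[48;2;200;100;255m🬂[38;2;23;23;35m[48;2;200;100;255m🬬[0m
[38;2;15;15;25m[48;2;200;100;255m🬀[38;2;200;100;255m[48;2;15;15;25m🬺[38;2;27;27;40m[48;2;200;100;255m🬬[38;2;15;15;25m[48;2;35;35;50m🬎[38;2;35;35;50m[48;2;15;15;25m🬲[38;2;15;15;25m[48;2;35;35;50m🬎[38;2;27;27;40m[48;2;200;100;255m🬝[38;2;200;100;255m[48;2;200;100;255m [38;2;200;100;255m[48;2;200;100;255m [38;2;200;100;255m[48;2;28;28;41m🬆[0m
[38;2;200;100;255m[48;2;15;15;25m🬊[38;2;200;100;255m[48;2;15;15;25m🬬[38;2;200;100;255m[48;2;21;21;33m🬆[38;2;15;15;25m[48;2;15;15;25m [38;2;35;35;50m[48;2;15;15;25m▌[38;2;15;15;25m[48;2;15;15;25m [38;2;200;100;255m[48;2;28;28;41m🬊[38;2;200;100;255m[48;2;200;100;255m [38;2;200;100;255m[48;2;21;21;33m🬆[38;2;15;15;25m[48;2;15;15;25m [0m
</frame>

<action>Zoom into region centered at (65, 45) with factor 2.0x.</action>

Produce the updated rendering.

<frame>
[38;2;15;15;25m[48;2;15;15;25m [38;2;15;15;25m[48;2;15;15;25m [38;2;35;35;50m[48;2;15;15;25m▌[38;2;15;15;25m[48;2;15;15;25m [38;2;35;35;50m[48;2;15;15;25m▌[38;2;15;15;25m[48;2;15;15;25m [38;2;35;35;50m[48;2;15;15;25m▌[38;2;15;15;25m[48;2;200;100;255m🬝[38;2;27;27;40m[48;2;200;100;255m🬝[38;2;15;15;25m[48;2;15;15;25m [0m
[38;2;35;35;50m[48;2;15;15;25m🬂[38;2;35;35;50m[48;2;15;15;25m🬂[38;2;35;35;50m[48;2;15;15;25m🬕[38;2;35;35;50m[48;2;15;15;25m🬂[38;2;35;35;50m[48;2;15;15;25m🬕[38;2;35;35;50m[48;2;15;15;25m🬂[38;2;200;100;255m[48;2;31;31;45m🬇[38;2;200;100;255m[48;2;200;100;255m [38;2;200;100;255m[48;2;200;100;255m [38;2;200;100;255m[48;2;25;25;37m🬛[0m
[38;2;15;15;25m[48;2;35;35;50m🬰[38;2;15;15;25m[48;2;35;35;50m🬰[38;2;35;35;50m[48;2;15;15;25m🬛[38;2;15;15;25m[48;2;35;35;50m🬰[38;2;35;35;50m[48;2;15;15;25m🬛[38;2;15;15;25m[48;2;35;35;50m🬰[38;2;35;35;50m[48;2;15;15;25m🬛[38;2;23;23;35m[48;2;200;100;255m🬺[38;2;200;100;255m[48;2;31;31;45m🬁[38;2;15;15;25m[48;2;35;35;50m🬰[0m
[38;2;15;15;25m[48;2;35;35;50m🬎[38;2;15;15;25m[48;2;35;35;50m🬎[38;2;35;35;50m[48;2;15;15;25m🬲[38;2;15;15;25m[48;2;35;35;50m🬎[38;2;28;28;41m[48;2;200;100;255m🬆[38;2;200;100;255m[48;2;15;15;25m🬺[38;2;28;28;41m[48;2;200;100;255m🬆[38;2;19;19;30m[48;2;200;100;255m🬬[38;2;35;35;50m[48;2;15;15;25m🬲[38;2;15;15;25m[48;2;35;35;50m🬎[0m
[38;2;15;15;25m[48;2;15;15;25m [38;2;15;15;25m[48;2;15;15;25m [38;2;35;35;50m[48;2;15;15;25m▌[38;2;15;15;25m[48;2;15;15;25m [38;2;200;100;255m[48;2;27;27;40m🬁[38;2;200;100;255m[48;2;15;15;25m🬆[38;2;200;100;255m[48;2;35;35;50m🬬[38;2;200;100;255m[48;2;15;15;25m🬆[38;2;35;35;50m[48;2;15;15;25m▌[38;2;15;15;25m[48;2;15;15;25m [0m
</frame>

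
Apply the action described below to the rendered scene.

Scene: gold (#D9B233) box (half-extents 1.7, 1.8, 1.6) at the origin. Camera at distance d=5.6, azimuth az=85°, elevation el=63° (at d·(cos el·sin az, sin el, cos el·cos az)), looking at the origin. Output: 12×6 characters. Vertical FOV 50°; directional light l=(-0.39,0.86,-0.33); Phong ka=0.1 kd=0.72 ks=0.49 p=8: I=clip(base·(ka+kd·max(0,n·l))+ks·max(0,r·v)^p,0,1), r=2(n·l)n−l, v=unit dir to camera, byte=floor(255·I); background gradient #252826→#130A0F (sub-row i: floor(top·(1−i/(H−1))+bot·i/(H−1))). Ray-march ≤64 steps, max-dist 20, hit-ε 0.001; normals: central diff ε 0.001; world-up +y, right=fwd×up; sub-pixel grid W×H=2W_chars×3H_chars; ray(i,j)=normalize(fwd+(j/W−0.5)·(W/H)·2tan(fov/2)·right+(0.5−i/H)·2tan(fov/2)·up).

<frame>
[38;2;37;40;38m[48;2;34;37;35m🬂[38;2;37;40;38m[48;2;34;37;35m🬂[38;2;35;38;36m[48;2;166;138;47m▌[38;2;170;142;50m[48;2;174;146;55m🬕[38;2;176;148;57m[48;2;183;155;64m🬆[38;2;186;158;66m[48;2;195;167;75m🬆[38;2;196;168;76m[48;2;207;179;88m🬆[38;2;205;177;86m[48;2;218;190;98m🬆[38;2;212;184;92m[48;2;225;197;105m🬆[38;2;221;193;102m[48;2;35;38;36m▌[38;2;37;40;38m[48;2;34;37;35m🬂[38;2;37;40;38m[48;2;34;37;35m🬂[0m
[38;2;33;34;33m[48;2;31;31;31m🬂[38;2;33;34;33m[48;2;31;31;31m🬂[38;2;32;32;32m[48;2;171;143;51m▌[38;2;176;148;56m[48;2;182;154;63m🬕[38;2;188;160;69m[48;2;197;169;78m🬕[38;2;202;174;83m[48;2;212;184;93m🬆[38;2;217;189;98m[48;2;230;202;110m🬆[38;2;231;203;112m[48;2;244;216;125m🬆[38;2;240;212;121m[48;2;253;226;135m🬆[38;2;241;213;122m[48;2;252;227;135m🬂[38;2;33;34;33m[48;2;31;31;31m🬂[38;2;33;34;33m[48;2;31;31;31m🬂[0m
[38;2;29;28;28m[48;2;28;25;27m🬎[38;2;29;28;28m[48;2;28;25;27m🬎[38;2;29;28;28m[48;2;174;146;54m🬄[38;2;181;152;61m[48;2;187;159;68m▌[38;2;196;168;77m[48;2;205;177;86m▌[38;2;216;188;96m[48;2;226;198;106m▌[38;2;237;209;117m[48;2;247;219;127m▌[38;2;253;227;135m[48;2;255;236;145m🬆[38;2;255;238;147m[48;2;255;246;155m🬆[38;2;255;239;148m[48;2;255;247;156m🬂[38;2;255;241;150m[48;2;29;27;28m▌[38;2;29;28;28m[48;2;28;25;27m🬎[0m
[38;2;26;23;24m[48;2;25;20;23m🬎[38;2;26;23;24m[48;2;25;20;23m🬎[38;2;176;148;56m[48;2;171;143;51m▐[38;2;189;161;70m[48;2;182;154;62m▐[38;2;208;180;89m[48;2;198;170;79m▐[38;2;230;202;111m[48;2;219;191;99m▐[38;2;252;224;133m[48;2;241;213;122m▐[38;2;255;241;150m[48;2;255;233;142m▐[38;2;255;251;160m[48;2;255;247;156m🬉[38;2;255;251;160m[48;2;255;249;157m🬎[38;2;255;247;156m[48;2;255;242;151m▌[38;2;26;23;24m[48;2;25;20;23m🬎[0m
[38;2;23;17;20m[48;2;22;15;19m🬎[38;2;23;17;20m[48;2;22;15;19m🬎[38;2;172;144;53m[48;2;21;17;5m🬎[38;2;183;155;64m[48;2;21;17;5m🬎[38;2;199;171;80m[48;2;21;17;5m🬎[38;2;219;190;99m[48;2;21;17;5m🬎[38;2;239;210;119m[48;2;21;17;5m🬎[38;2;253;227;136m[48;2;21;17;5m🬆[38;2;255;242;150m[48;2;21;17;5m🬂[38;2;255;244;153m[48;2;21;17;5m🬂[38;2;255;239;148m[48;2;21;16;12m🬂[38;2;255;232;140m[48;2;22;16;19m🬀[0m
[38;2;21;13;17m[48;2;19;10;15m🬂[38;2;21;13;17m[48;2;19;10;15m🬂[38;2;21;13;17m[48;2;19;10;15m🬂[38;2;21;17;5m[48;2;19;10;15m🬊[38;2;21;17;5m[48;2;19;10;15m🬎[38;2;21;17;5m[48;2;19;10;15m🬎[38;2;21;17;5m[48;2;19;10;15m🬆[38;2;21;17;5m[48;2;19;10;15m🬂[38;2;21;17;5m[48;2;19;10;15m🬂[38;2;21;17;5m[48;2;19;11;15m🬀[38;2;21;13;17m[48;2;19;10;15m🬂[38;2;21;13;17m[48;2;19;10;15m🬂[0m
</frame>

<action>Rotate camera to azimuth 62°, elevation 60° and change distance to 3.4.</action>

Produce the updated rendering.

<frame>
[38;2;167;139;48m[48;2;171;143;51m🬕[38;2;173;145;54m[48;2;178;150;58m🬕[38;2;180;152;61m[48;2;186;158;67m🬆[38;2;189;161;70m[48;2;198;170;78m🬆[38;2;199;171;79m[48;2;209;181;90m🬆[38;2;208;180;88m[48;2;220;192;101m🬆[38;2;213;185;94m[48;2;227;199;108m🬆[38;2;218;190;98m[48;2;233;205;113m🬎[38;2;214;186;94m[48;2;227;199;107m🬊[38;2;208;180;89m[48;2;220;192;101m🬊[38;2;201;173;81m[48;2;211;182;91m🬊[38;2;192;164;73m[48;2;200;172;81m🬊[0m
[38;2;171;143;51m[48;2;174;146;55m▌[38;2;179;151;60m[48;2;186;158;66m🬕[38;2;191;163;71m[48;2;199;171;80m🬕[38;2;204;176;85m[48;2;213;185;94m🬆[38;2;219;191;100m[48;2;230;202;111m🬆[38;2;233;205;113m[48;2;246;218;127m🬆[38;2;243;215;123m[48;2;253;228;137m🬆[38;2;243;215;123m[48;2;253;229;137m🬂[38;2;241;213;122m[48;2;253;226;135m🬊[38;2;232;204;112m[48;2;243;215;124m🬊[38;2;219;191;100m[48;2;229;201;110m🬊[38;2;206;178;87m[48;2;214;186;95m🬊[0m
[38;2;173;145;54m[48;2;178;150;58m▌[38;2;183;155;64m[48;2;190;162;70m▌[38;2;197;169;78m[48;2;206;178;87m▌[38;2;215;187;96m[48;2;225;197;106m▌[38;2;236;208;116m[48;2;246;218;126m▌[38;2;253;227;136m[48;2;255;235;144m🬆[38;2;255;239;148m[48;2;255;247;156m🬆[38;2;255;241;150m[48;2;255;249;157m🬂[38;2;255;236;145m[48;2;255;244;152m🬊[38;2;249;221;130m[48;2;254;229;138m🬉[38;2;233;205;113m[48;2;242;214;123m▐[38;2;216;188;97m[48;2;224;196;105m▐[0m
[38;2;178;150;59m[48;2;173;145;54m▐[38;2;190;162;71m[48;2;184;156;64m▐[38;2;207;179;88m[48;2;198;170;79m▐[38;2;227;199;108m[48;2;217;189;97m▐[38;2;248;220;129m[48;2;238;210;118m▐[38;2;255;238;147m[48;2;255;230;139m▐[38;2;255;249;158m[48;2;255;244;152m🬊[38;2;255;251;160m[48;2;255;246;155m🬎[38;2;255;246;155m[48;2;255;240;149m▌[38;2;255;233;142m[48;2;253;225;134m▌[38;2;244;216;124m[48;2;235;207;115m▌[38;2;226;198;106m[48;2;217;189;98m▌[0m
[38;2;176;147;56m[48;2;172;144;52m▐[38;2;186;158;67m[48;2;180;152;61m▐[38;2;200;172;81m[48;2;193;165;73m▐[38;2;220;192;101m[48;2;210;182;90m🬉[38;2;236;208;117m[48;2;225;197;105m🬊[38;2;252;225;133m[48;2;240;212;121m🬊[38;2;255;236;144m[48;2;251;223;132m🬊[38;2;255;236;145m[48;2;251;223;132m🬎[38;2;255;233;142m[48;2;249;221;130m🬆[38;2;249;221;130m[48;2;238;210;119m🬆[38;2;233;205;114m[48;2;224;196;105m🬆[38;2;220;192;100m[48;2;211;183;91m🬄[0m
[38;2;172;144;53m[48;2;168;140;49m🬉[38;2;180;152;61m[48;2;175;147;56m🬉[38;2;189;161;70m[48;2;183;155;64m🬊[38;2;202;174;83m[48;2;193;165;74m🬊[38;2;216;188;97m[48;2;205;176;85m🬊[38;2;228;200;109m[48;2;215;187;96m🬊[38;2;236;208;116m[48;2;222;194;103m🬊[38;2;242;214;122m[48;2;227;199;107m🬂[38;2;235;207;116m[48;2;222;194;102m🬆[38;2;227;199;108m[48;2;215;187;96m🬆[38;2;216;188;97m[48;2;206;178;86m🬆[38;2;205;177;85m[48;2;196;168;77m🬆[0m
</frame>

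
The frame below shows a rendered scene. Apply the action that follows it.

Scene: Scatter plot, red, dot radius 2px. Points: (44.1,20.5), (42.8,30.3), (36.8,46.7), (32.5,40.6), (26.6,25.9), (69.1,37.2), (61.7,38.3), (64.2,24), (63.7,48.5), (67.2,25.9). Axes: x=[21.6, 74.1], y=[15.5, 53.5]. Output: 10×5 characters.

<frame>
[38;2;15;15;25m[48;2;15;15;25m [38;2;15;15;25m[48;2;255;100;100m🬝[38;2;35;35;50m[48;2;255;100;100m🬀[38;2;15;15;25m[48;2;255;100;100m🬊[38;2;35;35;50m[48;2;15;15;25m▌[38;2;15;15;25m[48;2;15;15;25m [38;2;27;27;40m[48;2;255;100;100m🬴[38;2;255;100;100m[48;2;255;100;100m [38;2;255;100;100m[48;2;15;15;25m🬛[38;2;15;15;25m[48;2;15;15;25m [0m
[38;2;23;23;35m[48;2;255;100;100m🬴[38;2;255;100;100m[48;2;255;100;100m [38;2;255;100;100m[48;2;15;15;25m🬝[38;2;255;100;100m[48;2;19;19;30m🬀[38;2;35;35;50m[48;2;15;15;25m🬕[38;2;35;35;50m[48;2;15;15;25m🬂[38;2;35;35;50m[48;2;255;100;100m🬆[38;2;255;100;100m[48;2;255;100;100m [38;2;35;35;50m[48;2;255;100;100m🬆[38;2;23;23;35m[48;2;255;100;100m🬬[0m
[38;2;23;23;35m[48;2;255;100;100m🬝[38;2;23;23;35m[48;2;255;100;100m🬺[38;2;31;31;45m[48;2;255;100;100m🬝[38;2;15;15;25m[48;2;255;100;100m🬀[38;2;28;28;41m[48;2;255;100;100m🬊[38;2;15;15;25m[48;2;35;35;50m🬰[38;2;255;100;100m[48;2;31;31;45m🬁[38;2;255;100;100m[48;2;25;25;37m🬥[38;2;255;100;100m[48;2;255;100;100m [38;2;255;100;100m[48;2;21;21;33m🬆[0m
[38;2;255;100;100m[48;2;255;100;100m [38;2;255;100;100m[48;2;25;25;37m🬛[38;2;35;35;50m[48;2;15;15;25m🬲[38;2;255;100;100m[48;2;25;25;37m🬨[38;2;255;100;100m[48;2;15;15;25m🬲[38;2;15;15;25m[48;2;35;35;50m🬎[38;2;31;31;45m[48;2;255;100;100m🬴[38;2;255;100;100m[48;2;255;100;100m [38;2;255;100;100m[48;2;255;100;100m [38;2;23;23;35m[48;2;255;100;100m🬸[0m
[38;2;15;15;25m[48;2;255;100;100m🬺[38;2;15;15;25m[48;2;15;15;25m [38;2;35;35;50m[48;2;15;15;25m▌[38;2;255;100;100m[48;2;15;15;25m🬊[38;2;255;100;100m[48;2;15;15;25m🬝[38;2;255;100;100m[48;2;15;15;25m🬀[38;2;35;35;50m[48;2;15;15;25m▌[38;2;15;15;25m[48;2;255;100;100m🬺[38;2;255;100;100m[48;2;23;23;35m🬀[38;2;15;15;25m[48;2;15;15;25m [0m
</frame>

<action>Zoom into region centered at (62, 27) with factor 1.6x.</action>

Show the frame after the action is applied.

<frame>
[38;2;15;15;25m[48;2;15;15;25m [38;2;15;15;25m[48;2;15;15;25m [38;2;35;35;50m[48;2;15;15;25m▌[38;2;15;15;25m[48;2;255;100;100m🬺[38;2;255;100;100m[48;2;35;35;50m🬬[38;2;255;100;100m[48;2;15;15;25m🬆[38;2;255;100;100m[48;2;35;35;50m🬬[38;2;255;100;100m[48;2;15;15;25m🬆[38;2;35;35;50m[48;2;15;15;25m▌[38;2;15;15;25m[48;2;15;15;25m [0m
[38;2;35;35;50m[48;2;15;15;25m🬂[38;2;35;35;50m[48;2;15;15;25m🬂[38;2;35;35;50m[48;2;15;15;25m🬕[38;2;35;35;50m[48;2;15;15;25m🬂[38;2;35;35;50m[48;2;15;15;25m🬕[38;2;35;35;50m[48;2;15;15;25m🬂[38;2;27;27;40m[48;2;255;100;100m🬬[38;2;35;35;50m[48;2;15;15;25m🬂[38;2;35;35;50m[48;2;15;15;25m🬕[38;2;35;35;50m[48;2;15;15;25m🬂[0m
[38;2;23;23;35m[48;2;255;100;100m🬬[38;2;15;15;25m[48;2;35;35;50m🬰[38;2;35;35;50m[48;2;15;15;25m🬛[38;2;15;15;25m[48;2;35;35;50m🬰[38;2;28;28;41m[48;2;255;100;100m🬆[38;2;255;100;100m[48;2;255;100;100m [38;2;255;100;100m[48;2;255;100;100m [38;2;19;19;30m[48;2;255;100;100m🬸[38;2;35;35;50m[48;2;15;15;25m🬛[38;2;15;15;25m[48;2;35;35;50m🬰[0m
[38;2;255;100;100m[48;2;255;100;100m [38;2;23;23;35m[48;2;255;100;100m🬸[38;2;35;35;50m[48;2;15;15;25m🬲[38;2;15;15;25m[48;2;35;35;50m🬎[38;2;255;100;100m[48;2;31;31;45m🬁[38;2;255;100;100m[48;2;28;28;41m🬆[38;2;255;100;100m[48;2;27;27;40m🬀[38;2;15;15;25m[48;2;35;35;50m🬎[38;2;35;35;50m[48;2;15;15;25m🬲[38;2;15;15;25m[48;2;35;35;50m🬎[0m
[38;2;255;100;100m[48;2;15;15;25m🬀[38;2;15;15;25m[48;2;15;15;25m [38;2;35;35;50m[48;2;15;15;25m▌[38;2;15;15;25m[48;2;15;15;25m [38;2;35;35;50m[48;2;15;15;25m▌[38;2;15;15;25m[48;2;15;15;25m [38;2;35;35;50m[48;2;15;15;25m▌[38;2;15;15;25m[48;2;15;15;25m [38;2;35;35;50m[48;2;15;15;25m▌[38;2;15;15;25m[48;2;15;15;25m [0m
</frame>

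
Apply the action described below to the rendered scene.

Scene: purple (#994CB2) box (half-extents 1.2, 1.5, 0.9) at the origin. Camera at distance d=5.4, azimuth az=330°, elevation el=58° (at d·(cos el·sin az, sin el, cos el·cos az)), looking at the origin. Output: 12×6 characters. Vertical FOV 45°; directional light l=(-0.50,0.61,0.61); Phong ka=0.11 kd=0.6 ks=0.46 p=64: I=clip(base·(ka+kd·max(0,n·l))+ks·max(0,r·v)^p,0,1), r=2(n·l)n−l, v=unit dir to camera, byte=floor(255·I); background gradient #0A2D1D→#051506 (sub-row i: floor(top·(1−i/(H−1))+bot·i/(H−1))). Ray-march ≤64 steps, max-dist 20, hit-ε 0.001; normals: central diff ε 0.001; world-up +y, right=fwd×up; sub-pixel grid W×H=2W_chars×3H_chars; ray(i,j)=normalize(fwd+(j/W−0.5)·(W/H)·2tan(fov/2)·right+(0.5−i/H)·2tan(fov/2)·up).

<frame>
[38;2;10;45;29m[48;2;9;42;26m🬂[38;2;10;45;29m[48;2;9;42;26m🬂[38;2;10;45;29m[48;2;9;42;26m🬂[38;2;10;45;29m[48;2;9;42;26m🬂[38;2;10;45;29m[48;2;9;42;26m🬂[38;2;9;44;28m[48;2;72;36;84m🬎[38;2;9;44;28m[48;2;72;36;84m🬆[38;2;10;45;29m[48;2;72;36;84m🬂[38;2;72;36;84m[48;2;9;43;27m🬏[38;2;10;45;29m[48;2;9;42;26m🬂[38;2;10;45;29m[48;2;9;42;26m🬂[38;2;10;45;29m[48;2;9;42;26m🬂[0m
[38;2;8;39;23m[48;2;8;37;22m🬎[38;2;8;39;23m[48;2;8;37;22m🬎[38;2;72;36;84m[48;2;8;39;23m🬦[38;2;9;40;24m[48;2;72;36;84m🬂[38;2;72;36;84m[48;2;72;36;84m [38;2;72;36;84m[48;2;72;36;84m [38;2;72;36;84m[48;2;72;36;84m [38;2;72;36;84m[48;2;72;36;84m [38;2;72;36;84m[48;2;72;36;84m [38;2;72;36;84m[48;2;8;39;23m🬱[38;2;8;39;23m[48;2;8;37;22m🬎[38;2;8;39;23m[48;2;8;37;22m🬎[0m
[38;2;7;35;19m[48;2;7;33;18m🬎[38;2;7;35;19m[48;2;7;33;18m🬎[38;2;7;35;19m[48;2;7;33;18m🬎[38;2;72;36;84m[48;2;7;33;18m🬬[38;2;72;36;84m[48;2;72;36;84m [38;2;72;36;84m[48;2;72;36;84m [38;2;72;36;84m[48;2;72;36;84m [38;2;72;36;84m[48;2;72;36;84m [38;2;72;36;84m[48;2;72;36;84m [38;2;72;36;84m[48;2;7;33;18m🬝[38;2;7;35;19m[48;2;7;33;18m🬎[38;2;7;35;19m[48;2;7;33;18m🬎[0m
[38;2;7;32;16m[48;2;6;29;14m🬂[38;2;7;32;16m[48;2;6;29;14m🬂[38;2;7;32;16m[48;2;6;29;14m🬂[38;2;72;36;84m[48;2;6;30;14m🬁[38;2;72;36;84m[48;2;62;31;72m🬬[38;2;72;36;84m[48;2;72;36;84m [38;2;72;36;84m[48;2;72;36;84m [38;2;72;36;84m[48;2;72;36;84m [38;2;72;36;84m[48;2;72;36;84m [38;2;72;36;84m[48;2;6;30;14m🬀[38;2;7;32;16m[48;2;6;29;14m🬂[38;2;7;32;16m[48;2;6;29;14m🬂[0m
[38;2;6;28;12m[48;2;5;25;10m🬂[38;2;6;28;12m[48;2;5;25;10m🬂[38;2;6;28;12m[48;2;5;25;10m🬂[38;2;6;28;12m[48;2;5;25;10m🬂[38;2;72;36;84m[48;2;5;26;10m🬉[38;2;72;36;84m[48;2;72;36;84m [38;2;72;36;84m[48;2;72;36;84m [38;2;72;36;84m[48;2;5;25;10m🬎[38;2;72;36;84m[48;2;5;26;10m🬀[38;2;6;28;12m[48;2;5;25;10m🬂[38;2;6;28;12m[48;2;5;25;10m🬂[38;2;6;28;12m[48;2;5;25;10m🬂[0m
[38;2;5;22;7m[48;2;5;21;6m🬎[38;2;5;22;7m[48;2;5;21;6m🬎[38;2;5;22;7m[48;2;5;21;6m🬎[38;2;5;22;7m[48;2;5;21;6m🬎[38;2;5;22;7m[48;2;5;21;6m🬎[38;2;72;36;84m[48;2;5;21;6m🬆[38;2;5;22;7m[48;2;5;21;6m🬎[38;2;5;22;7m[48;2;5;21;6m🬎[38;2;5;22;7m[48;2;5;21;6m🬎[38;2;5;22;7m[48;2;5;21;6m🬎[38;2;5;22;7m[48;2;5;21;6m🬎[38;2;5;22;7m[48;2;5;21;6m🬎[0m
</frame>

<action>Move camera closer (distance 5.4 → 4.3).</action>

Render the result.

<frame>
[38;2;10;45;29m[48;2;9;42;26m🬂[38;2;9;43;27m[48;2;72;36;84m🬝[38;2;9;44;28m[48;2;72;36;84m🬎[38;2;10;45;29m[48;2;72;36;84m🬂[38;2;10;45;29m[48;2;72;36;84m🬀[38;2;72;36;84m[48;2;72;36;84m [38;2;72;36;84m[48;2;72;36;84m [38;2;72;36;84m[48;2;72;36;84m [38;2;72;36;84m[48;2;72;36;84m [38;2;72;36;84m[48;2;10;45;29m🬺[38;2;72;36;84m[48;2;9;43;27m🬏[38;2;10;45;29m[48;2;9;42;26m🬂[0m
[38;2;8;39;23m[48;2;8;37;22m🬎[38;2;72;36;84m[48;2;8;38;22m🬨[38;2;72;36;84m[48;2;72;36;84m [38;2;72;36;84m[48;2;72;36;84m [38;2;72;36;84m[48;2;72;36;84m [38;2;72;36;84m[48;2;72;36;84m [38;2;72;36;84m[48;2;72;36;84m [38;2;72;36;84m[48;2;72;36;84m [38;2;72;36;84m[48;2;72;36;84m [38;2;72;36;84m[48;2;72;36;84m [38;2;72;36;84m[48;2;72;36;84m [38;2;72;36;84m[48;2;8;39;23m🬓[0m
[38;2;7;35;19m[48;2;7;33;18m🬎[38;2;7;35;19m[48;2;7;33;18m🬎[38;2;72;36;84m[48;2;7;33;18m🬬[38;2;72;36;84m[48;2;72;36;84m [38;2;72;36;84m[48;2;72;36;84m [38;2;72;36;84m[48;2;72;36;84m [38;2;72;36;84m[48;2;72;36;84m [38;2;72;36;84m[48;2;72;36;84m [38;2;72;36;84m[48;2;72;36;84m [38;2;72;36;84m[48;2;72;36;84m [38;2;72;36;84m[48;2;7;33;18m🬝[38;2;7;35;19m[48;2;7;33;18m🬎[0m
[38;2;7;32;16m[48;2;6;29;14m🬂[38;2;7;32;16m[48;2;6;29;14m🬂[38;2;72;36;84m[48;2;6;30;14m🬁[38;2;72;36;84m[48;2;72;36;84m [38;2;72;36;84m[48;2;72;36;84m [38;2;72;36;84m[48;2;72;36;84m [38;2;72;36;84m[48;2;72;36;84m [38;2;72;36;84m[48;2;72;36;84m [38;2;72;36;84m[48;2;72;36;84m [38;2;72;36;84m[48;2;6;29;14m🬝[38;2;72;36;84m[48;2;6;30;14m🬀[38;2;7;32;16m[48;2;6;29;14m🬂[0m
[38;2;6;28;12m[48;2;5;25;10m🬂[38;2;6;28;12m[48;2;5;25;10m🬂[38;2;6;28;12m[48;2;5;25;10m🬂[38;2;72;36;84m[48;2;5;26;10m🬉[38;2;72;36;84m[48;2;72;36;84m [38;2;72;36;84m[48;2;72;36;84m [38;2;72;36;84m[48;2;72;36;84m [38;2;72;36;84m[48;2;72;36;84m [38;2;72;36;84m[48;2;5;25;10m🬎[38;2;72;36;84m[48;2;5;26;10m🬀[38;2;6;28;12m[48;2;5;25;10m🬂[38;2;6;28;12m[48;2;5;25;10m🬂[0m
[38;2;5;22;7m[48;2;5;21;6m🬎[38;2;5;22;7m[48;2;5;21;6m🬎[38;2;5;22;7m[48;2;5;21;6m🬎[38;2;5;22;7m[48;2;5;21;6m🬎[38;2;72;36;84m[48;2;5;21;6m🬨[38;2;72;36;84m[48;2;5;21;6m🬝[38;2;72;36;84m[48;2;5;21;6m🬆[38;2;72;36;84m[48;2;5;21;6m🬀[38;2;5;22;7m[48;2;5;21;6m🬎[38;2;5;22;7m[48;2;5;21;6m🬎[38;2;5;22;7m[48;2;5;21;6m🬎[38;2;5;22;7m[48;2;5;21;6m🬎[0m
</frame>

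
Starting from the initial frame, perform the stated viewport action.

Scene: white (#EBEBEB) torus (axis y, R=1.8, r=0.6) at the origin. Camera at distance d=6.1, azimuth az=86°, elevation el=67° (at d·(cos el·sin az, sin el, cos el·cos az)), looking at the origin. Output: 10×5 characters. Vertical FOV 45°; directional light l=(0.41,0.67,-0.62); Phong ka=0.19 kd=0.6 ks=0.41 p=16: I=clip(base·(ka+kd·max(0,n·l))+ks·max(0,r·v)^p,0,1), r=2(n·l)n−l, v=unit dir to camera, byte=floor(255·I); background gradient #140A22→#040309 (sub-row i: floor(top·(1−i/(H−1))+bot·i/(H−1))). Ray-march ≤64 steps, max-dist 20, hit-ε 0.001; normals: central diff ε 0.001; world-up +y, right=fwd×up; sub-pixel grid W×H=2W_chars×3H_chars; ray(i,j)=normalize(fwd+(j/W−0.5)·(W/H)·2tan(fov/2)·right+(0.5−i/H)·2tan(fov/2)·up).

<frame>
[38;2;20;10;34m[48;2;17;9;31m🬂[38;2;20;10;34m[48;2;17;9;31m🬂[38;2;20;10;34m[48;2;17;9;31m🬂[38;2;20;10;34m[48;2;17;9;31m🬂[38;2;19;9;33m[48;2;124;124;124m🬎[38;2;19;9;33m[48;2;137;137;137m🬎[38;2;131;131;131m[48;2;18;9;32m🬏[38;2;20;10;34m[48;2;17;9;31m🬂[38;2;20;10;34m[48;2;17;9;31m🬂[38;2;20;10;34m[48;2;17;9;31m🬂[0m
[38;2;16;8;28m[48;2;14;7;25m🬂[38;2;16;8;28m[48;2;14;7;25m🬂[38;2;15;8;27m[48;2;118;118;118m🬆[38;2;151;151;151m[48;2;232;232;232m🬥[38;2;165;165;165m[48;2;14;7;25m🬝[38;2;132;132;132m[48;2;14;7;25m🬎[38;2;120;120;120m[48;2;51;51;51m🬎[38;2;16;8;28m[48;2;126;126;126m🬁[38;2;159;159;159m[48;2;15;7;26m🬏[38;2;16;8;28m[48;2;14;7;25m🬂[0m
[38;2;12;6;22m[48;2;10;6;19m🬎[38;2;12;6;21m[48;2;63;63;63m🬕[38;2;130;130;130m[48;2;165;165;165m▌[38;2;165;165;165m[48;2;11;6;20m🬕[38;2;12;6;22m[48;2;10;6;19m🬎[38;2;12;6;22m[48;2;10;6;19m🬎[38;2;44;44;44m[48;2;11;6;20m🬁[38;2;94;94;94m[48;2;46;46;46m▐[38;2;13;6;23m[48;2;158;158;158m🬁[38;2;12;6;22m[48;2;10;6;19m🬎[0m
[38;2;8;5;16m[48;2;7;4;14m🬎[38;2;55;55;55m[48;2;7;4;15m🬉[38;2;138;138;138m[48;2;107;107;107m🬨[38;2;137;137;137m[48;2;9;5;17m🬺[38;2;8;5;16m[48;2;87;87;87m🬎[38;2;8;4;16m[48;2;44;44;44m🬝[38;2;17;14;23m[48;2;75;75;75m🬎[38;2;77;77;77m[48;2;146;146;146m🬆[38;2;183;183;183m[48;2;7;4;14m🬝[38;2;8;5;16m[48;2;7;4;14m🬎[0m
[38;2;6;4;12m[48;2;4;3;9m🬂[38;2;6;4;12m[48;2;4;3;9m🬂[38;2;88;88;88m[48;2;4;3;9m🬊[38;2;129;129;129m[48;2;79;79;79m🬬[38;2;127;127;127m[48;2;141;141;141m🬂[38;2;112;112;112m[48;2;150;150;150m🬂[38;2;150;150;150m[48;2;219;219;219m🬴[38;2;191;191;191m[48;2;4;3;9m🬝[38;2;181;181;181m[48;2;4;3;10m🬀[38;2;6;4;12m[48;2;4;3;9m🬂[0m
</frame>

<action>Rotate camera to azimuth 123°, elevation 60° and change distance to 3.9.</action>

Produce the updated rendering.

<frame>
[38;2;20;10;34m[48;2;17;9;31m🬂[38;2;19;9;33m[48;2;114;114;114m🬎[38;2;20;10;34m[48;2;149;149;149m🬂[38;2;138;138;138m[48;2;196;196;196m🬆[38;2;168;168;168m[48;2;246;246;246m🬎[38;2;160;160;160m[48;2;185;185;185m🬡[38;2;142;142;142m[48;2;160;160;160m🬂[38;2;20;10;34m[48;2;142;142;142m🬁[38;2;19;9;33m[48;2;137;137;137m🬊[38;2;123;123;123m[48;2;18;9;32m🬏[0m
[38;2;16;8;28m[48;2;116;116;116m🬀[38;2;138;138;138m[48;2;155;155;155m🬀[38;2;170;170;170m[48;2;152;152;152m🬎[38;2;159;159;159m[48;2;14;7;25m🬝[38;2;153;153;153m[48;2;33;28;40m🬆[38;2;151;151;151m[48;2;25;20;33m🬂[38;2;117;117;117m[48;2;14;7;25m🬎[38;2;120;120;120m[48;2;67;67;67m🬎[38;2;128;128;128m[48;2;99;99;99m🬎[38;2;136;136;136m[48;2;122;122;122m🬬[0m
[38;2;137;137;137m[48;2;144;144;144m🬲[38;2;144;144;144m[48;2;128;128;128m🬆[38;2;115;115;115m[48;2;11;6;20m🬕[38;2;12;6;22m[48;2;10;6;19m🬎[38;2;12;6;22m[48;2;10;6;19m🬎[38;2;12;6;22m[48;2;10;6;19m🬎[38;2;12;6;22m[48;2;10;6;19m🬎[38;2;44;44;44m[48;2;11;6;20m🬁[38;2;79;79;79m[48;2;52;52;52m🬉[38;2;122;122;122m[48;2;99;99;99m▐[0m
[38;2;135;135;135m[48;2;139;139;139m▐[38;2;126;126;126m[48;2;110;110;110m▌[38;2;21;19;27m[48;2;83;83;83m▐[38;2;8;5;16m[48;2;7;4;14m🬎[38;2;8;5;16m[48;2;7;4;14m🬎[38;2;8;5;16m[48;2;7;4;14m🬎[38;2;8;5;16m[48;2;7;4;14m🬎[38;2;8;4;16m[48;2;44;44;44m🬝[38;2;47;47;47m[48;2;71;71;71m🬕[38;2;98;98;98m[48;2;123;123;123m▌[0m
[38;2;141;141;141m[48;2;146;146;146m🬎[38;2;122;122;122m[48;2;136;136;136m🬉[38;2;89;89;89m[48;2;118;118;118m🬊[38;2;33;32;35m[48;2;87;87;87m🬊[38;2;5;3;11m[48;2;60;60;60m🬊[38;2;5;3;11m[48;2;57;57;57m🬎[38;2;6;4;12m[48;2;56;56;56m🬂[38;2;46;46;46m[48;2;88;88;88m🬆[38;2;87;87;87m[48;2;123;123;123m🬆[38;2;131;131;131m[48;2;154;154;154m🬆[0m
</frame>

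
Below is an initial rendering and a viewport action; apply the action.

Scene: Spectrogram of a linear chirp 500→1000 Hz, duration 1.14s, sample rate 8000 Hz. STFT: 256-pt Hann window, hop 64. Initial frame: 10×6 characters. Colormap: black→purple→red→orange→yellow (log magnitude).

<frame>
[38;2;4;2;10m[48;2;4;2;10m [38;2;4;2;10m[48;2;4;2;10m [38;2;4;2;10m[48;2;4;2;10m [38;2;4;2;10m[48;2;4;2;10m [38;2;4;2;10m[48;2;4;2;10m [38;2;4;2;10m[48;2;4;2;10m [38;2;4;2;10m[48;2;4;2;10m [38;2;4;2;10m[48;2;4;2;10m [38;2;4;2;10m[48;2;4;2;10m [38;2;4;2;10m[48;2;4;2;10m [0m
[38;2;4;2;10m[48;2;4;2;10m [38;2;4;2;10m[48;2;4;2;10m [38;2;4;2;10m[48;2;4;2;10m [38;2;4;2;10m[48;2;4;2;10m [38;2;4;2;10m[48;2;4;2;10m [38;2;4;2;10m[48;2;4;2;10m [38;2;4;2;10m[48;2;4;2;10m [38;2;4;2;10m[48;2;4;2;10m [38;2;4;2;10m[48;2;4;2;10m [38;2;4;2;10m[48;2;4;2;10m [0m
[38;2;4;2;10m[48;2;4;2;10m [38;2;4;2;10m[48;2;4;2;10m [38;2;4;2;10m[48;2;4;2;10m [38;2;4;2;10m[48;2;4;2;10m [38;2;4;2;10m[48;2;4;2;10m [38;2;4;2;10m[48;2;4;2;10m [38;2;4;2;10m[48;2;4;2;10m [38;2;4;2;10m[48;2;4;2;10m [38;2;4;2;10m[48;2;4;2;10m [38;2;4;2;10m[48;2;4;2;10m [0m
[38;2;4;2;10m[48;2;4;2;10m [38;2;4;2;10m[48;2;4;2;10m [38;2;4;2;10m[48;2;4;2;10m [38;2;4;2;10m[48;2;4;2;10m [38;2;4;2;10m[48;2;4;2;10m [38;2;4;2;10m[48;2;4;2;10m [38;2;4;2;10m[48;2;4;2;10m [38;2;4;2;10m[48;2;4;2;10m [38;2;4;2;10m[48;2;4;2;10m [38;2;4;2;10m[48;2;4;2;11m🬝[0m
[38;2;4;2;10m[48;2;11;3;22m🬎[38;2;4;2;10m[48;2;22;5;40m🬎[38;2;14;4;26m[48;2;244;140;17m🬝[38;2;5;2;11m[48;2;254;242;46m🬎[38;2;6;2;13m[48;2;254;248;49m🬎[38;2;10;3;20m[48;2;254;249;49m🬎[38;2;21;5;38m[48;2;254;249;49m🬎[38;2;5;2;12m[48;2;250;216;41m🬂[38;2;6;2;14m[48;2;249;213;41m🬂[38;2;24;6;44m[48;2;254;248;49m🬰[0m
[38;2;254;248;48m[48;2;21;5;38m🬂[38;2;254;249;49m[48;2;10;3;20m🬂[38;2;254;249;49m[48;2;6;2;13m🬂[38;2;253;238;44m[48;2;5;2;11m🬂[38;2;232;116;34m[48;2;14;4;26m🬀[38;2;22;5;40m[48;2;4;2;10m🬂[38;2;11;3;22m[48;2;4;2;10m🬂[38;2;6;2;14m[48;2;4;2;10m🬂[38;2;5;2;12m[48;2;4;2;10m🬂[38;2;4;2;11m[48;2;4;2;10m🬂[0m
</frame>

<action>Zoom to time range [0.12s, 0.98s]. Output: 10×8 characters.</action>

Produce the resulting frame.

<frame>
[38;2;4;2;10m[48;2;4;2;10m [38;2;4;2;10m[48;2;4;2;10m [38;2;4;2;10m[48;2;4;2;10m [38;2;4;2;10m[48;2;4;2;10m [38;2;4;2;10m[48;2;4;2;10m [38;2;4;2;10m[48;2;4;2;10m [38;2;4;2;10m[48;2;4;2;10m [38;2;4;2;10m[48;2;4;2;10m [38;2;4;2;10m[48;2;4;2;10m [38;2;4;2;10m[48;2;4;2;10m [0m
[38;2;4;2;10m[48;2;4;2;10m [38;2;4;2;10m[48;2;4;2;10m [38;2;4;2;10m[48;2;4;2;10m [38;2;4;2;10m[48;2;4;2;10m [38;2;4;2;10m[48;2;4;2;10m [38;2;4;2;10m[48;2;4;2;10m [38;2;4;2;10m[48;2;4;2;10m [38;2;4;2;10m[48;2;4;2;10m [38;2;4;2;10m[48;2;4;2;10m [38;2;4;2;10m[48;2;4;2;10m [0m
[38;2;4;2;10m[48;2;4;2;10m [38;2;4;2;10m[48;2;4;2;10m [38;2;4;2;10m[48;2;4;2;10m [38;2;4;2;10m[48;2;4;2;10m [38;2;4;2;10m[48;2;4;2;10m [38;2;4;2;10m[48;2;4;2;10m [38;2;4;2;10m[48;2;4;2;10m [38;2;4;2;10m[48;2;4;2;10m [38;2;4;2;10m[48;2;4;2;10m [38;2;4;2;10m[48;2;4;2;10m [0m
[38;2;4;2;10m[48;2;4;2;10m [38;2;4;2;10m[48;2;4;2;10m [38;2;4;2;10m[48;2;4;2;10m [38;2;4;2;10m[48;2;4;2;10m [38;2;4;2;10m[48;2;4;2;10m [38;2;4;2;10m[48;2;4;2;10m [38;2;4;2;10m[48;2;4;2;10m [38;2;4;2;10m[48;2;4;2;10m [38;2;4;2;10m[48;2;4;2;10m [38;2;4;2;10m[48;2;4;2;10m [0m
[38;2;4;2;10m[48;2;4;2;10m [38;2;4;2;10m[48;2;4;2;10m [38;2;4;2;10m[48;2;4;2;10m [38;2;4;2;10m[48;2;4;2;10m [38;2;4;2;10m[48;2;4;2;10m [38;2;4;2;10m[48;2;4;2;10m [38;2;4;2;10m[48;2;4;2;10m [38;2;4;2;10m[48;2;4;2;10m [38;2;4;2;10m[48;2;4;2;10m [38;2;4;2;10m[48;2;4;2;10m [0m
[38;2;4;2;10m[48;2;4;2;10m [38;2;4;2;10m[48;2;4;2;10m [38;2;4;2;10m[48;2;4;2;11m🬬[38;2;4;2;10m[48;2;5;2;11m🬝[38;2;4;2;10m[48;2;5;2;11m🬎[38;2;4;2;10m[48;2;5;2;12m🬎[38;2;4;2;10m[48;2;6;2;14m🬎[38;2;4;2;10m[48;2;9;3;18m🬎[38;2;4;2;10m[48;2;13;3;25m🬎[38;2;4;2;10m[48;2;32;7;57m🬎[0m
[38;2;13;3;26m[48;2;254;249;49m🬎[38;2;28;6;49m[48;2;254;249;49m🬎[38;2;6;2;14m[48;2;248;205;41m🬂[38;2;11;3;22m[48;2;253;233;43m🬂[38;2;29;7;52m[48;2;242;195;50m🬡[38;2;35;8;62m[48;2;254;248;49m🬰[38;2;252;222;38m[48;2;51;13;47m🬍[38;2;254;240;45m[48;2;9;3;18m🬎[38;2;252;222;38m[48;2;65;17;36m🬆[38;2;254;247;48m[48;2;22;5;41m🬂[0m
[38;2;24;6;43m[48;2;4;2;11m🬂[38;2;13;3;25m[48;2;4;2;10m🬂[38;2;8;2;17m[48;2;4;2;10m🬂[38;2;6;2;14m[48;2;4;2;10m🬂[38;2;5;2;12m[48;2;4;2;10m🬂[38;2;5;2;11m[48;2;4;2;10m🬂[38;2;4;2;11m[48;2;4;2;10m🬂[38;2;4;2;10m[48;2;4;2;11m🬺[38;2;4;2;10m[48;2;4;2;10m [38;2;4;2;10m[48;2;4;2;10m [0m
</frame>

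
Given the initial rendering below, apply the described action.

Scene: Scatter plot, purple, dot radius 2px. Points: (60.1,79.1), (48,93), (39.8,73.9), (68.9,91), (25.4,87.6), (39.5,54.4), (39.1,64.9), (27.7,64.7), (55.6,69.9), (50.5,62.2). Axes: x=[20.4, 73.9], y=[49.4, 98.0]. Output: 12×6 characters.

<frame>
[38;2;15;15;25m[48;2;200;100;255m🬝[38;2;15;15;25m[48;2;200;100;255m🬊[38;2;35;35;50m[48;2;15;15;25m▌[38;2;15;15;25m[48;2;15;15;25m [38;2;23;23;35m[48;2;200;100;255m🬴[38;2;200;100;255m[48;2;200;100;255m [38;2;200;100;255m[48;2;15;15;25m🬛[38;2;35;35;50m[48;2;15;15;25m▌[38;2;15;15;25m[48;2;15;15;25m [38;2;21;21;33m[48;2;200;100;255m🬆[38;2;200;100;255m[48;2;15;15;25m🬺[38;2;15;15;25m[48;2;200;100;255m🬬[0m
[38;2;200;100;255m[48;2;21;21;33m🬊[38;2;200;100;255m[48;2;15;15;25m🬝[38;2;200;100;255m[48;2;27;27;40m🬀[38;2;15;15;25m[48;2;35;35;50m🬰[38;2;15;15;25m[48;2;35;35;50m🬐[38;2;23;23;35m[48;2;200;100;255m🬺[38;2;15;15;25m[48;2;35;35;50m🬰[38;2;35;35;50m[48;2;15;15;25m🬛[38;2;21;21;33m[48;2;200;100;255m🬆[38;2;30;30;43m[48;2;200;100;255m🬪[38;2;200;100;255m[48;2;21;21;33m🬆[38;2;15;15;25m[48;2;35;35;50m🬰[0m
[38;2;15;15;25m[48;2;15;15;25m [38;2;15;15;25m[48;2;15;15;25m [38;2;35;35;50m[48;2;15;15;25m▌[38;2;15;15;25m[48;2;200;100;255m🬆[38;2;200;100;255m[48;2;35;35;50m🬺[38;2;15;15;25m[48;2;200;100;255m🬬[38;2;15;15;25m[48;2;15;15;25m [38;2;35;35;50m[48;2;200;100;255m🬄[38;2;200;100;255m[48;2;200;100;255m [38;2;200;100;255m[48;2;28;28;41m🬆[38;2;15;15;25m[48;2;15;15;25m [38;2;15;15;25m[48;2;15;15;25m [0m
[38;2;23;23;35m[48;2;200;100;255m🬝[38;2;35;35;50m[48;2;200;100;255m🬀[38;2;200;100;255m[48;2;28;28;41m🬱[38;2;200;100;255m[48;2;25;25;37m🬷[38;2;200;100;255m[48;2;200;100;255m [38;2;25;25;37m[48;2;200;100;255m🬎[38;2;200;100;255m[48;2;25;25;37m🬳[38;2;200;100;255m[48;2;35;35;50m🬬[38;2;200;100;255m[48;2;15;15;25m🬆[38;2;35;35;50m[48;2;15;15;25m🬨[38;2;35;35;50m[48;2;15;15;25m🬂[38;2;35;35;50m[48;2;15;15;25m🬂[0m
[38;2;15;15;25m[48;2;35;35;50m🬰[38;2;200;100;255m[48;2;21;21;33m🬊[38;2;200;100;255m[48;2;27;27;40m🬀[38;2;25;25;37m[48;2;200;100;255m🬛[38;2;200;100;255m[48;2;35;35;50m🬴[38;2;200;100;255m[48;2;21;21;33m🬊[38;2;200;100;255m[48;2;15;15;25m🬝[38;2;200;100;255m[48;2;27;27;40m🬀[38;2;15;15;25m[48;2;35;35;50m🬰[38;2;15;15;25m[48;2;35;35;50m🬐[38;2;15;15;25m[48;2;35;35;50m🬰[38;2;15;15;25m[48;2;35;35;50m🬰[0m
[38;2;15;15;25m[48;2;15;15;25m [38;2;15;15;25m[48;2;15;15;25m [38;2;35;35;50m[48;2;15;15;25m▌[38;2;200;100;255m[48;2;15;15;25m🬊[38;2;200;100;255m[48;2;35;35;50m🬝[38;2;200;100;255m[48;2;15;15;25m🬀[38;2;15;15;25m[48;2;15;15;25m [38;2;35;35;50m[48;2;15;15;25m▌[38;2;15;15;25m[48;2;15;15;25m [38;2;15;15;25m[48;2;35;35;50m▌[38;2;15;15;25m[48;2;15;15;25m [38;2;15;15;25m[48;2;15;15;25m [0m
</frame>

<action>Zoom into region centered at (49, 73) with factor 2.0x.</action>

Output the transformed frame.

<frame>
[38;2;15;15;25m[48;2;15;15;25m [38;2;15;15;25m[48;2;15;15;25m [38;2;35;35;50m[48;2;15;15;25m▌[38;2;15;15;25m[48;2;15;15;25m [38;2;15;15;25m[48;2;35;35;50m▌[38;2;15;15;25m[48;2;15;15;25m [38;2;15;15;25m[48;2;15;15;25m [38;2;35;35;50m[48;2;15;15;25m▌[38;2;15;15;25m[48;2;15;15;25m [38;2;15;15;25m[48;2;35;35;50m▌[38;2;15;15;25m[48;2;200;100;255m🬝[38;2;15;15;25m[48;2;15;15;25m [0m
[38;2;15;15;25m[48;2;35;35;50m🬰[38;2;23;23;35m[48;2;200;100;255m🬝[38;2;35;35;50m[48;2;15;15;25m🬛[38;2;15;15;25m[48;2;35;35;50m🬰[38;2;15;15;25m[48;2;35;35;50m🬐[38;2;15;15;25m[48;2;35;35;50m🬰[38;2;15;15;25m[48;2;35;35;50m🬰[38;2;35;35;50m[48;2;15;15;25m🬛[38;2;15;15;25m[48;2;35;35;50m🬰[38;2;27;27;40m[48;2;200;100;255m🬴[38;2;200;100;255m[48;2;200;100;255m [38;2;200;100;255m[48;2;15;15;25m🬛[0m
[38;2;15;15;25m[48;2;200;100;255m🬴[38;2;200;100;255m[48;2;200;100;255m [38;2;200;100;255m[48;2;15;15;25m🬛[38;2;15;15;25m[48;2;15;15;25m [38;2;15;15;25m[48;2;35;35;50m▌[38;2;15;15;25m[48;2;15;15;25m [38;2;15;15;25m[48;2;15;15;25m [38;2;35;35;50m[48;2;15;15;25m▌[38;2;15;15;25m[48;2;200;100;255m🬝[38;2;15;15;25m[48;2;35;35;50m▌[38;2;15;15;25m[48;2;200;100;255m🬺[38;2;15;15;25m[48;2;15;15;25m [0m
[38;2;35;35;50m[48;2;15;15;25m🬂[38;2;200;100;255m[48;2;19;19;30m🬁[38;2;35;35;50m[48;2;15;15;25m🬕[38;2;35;35;50m[48;2;15;15;25m🬂[38;2;35;35;50m[48;2;15;15;25m🬨[38;2;35;35;50m[48;2;15;15;25m🬂[38;2;35;35;50m[48;2;15;15;25m🬂[38;2;200;100;255m[48;2;31;31;45m🬇[38;2;200;100;255m[48;2;200;100;255m [38;2;200;100;255m[48;2;35;35;50m🬛[38;2;35;35;50m[48;2;15;15;25m🬂[38;2;35;35;50m[48;2;15;15;25m🬂[0m
[38;2;21;21;33m[48;2;200;100;255m🬆[38;2;200;100;255m[48;2;15;15;25m🬺[38;2;27;27;40m[48;2;200;100;255m🬬[38;2;15;15;25m[48;2;35;35;50m🬰[38;2;15;15;25m[48;2;35;35;50m🬐[38;2;15;15;25m[48;2;35;35;50m🬰[38;2;23;23;35m[48;2;200;100;255m🬬[38;2;35;35;50m[48;2;15;15;25m🬛[38;2;23;23;35m[48;2;200;100;255m🬺[38;2;15;15;25m[48;2;35;35;50m🬐[38;2;15;15;25m[48;2;35;35;50m🬰[38;2;15;15;25m[48;2;35;35;50m🬰[0m
[38;2;15;15;25m[48;2;200;100;255m🬺[38;2;200;100;255m[48;2;15;15;25m🬆[38;2;35;35;50m[48;2;15;15;25m▌[38;2;15;15;25m[48;2;15;15;25m [38;2;15;15;25m[48;2;35;35;50m▌[38;2;15;15;25m[48;2;200;100;255m🬐[38;2;200;100;255m[48;2;200;100;255m [38;2;23;23;35m[48;2;200;100;255m🬸[38;2;15;15;25m[48;2;15;15;25m [38;2;15;15;25m[48;2;35;35;50m▌[38;2;15;15;25m[48;2;15;15;25m [38;2;15;15;25m[48;2;15;15;25m [0m
</frame>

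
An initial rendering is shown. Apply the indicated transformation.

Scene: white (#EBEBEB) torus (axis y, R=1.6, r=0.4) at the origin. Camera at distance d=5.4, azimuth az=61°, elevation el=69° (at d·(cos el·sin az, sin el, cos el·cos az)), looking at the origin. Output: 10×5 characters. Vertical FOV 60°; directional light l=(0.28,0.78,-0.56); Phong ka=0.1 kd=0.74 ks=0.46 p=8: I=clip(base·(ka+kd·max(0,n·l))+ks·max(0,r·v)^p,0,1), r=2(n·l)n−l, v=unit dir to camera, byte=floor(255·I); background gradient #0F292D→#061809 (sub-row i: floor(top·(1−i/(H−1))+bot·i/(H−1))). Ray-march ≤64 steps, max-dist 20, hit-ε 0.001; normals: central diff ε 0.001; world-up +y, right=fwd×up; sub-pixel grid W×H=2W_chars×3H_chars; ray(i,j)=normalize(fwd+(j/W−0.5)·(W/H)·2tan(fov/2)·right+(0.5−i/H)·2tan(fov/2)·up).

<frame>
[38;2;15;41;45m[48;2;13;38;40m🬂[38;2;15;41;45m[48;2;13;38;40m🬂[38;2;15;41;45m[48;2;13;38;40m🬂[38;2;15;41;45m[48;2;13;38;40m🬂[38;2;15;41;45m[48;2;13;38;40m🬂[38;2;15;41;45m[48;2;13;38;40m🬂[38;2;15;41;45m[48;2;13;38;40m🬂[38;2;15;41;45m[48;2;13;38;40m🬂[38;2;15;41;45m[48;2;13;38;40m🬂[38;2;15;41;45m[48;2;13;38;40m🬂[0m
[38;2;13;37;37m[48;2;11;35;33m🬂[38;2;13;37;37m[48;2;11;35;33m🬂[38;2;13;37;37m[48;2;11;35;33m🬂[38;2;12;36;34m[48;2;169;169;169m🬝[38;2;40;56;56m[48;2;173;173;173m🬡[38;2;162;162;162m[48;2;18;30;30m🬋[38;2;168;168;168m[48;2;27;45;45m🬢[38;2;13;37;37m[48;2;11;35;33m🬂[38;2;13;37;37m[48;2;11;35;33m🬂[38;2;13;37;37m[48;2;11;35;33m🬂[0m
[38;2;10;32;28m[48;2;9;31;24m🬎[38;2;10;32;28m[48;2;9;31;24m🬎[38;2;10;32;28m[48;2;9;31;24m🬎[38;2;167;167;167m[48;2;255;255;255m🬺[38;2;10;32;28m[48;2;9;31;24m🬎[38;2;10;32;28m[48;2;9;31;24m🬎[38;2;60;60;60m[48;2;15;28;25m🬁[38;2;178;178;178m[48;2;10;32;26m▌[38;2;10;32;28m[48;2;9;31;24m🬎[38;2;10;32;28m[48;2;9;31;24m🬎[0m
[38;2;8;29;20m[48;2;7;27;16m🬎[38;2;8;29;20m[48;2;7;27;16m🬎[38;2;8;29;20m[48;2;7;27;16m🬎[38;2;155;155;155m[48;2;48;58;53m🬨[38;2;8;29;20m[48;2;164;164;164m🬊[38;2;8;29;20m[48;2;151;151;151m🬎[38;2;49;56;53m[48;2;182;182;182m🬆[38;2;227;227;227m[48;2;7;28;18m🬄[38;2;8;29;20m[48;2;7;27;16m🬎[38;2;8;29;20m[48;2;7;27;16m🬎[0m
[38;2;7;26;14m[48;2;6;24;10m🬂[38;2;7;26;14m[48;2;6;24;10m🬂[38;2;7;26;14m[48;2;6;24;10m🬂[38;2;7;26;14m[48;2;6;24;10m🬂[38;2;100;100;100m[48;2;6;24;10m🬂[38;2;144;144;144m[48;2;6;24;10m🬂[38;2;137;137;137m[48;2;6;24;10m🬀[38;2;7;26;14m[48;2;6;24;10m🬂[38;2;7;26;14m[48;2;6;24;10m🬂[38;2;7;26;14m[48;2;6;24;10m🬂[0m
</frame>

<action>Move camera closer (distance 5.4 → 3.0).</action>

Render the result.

<frame>
[38;2;15;41;45m[48;2;13;38;40m🬂[38;2;15;41;45m[48;2;13;38;40m🬂[38;2;14;39;42m[48;2;126;126;126m🬝[38;2;14;40;44m[48;2;165;165;165m🬆[38;2;15;41;45m[48;2;163;163;163m🬂[38;2;15;41;45m[48;2;139;139;139m🬂[38;2;15;41;45m[48;2;145;145;145m🬂[38;2;14;40;43m[48;2;171;171;171m🬎[38;2;15;41;45m[48;2;13;38;40m🬂[38;2;15;41;45m[48;2;13;38;40m🬂[0m
[38;2;13;37;37m[48;2;11;35;33m🬂[38;2;30;48;48m[48;2;150;150;150m🬕[38;2;176;176;176m[48;2;255;255;255m🬥[38;2;195;195;195m[48;2;75;82;82m🬆[38;2;98;98;98m[48;2;11;35;33m🬂[38;2;41;41;41m[48;2;11;35;33m🬂[38;2;60;60;60m[48;2;19;33;32m🬁[38;2;117;117;117m[48;2;35;35;35m🬂[38;2;48;60;60m[48;2;172;172;172m🬑[38;2;194;194;194m[48;2;12;36;34m🬏[0m
[38;2;10;32;27m[48;2;78;78;78m🬝[38;2;152;152;152m[48;2;227;227;227m▌[38;2;201;201;201m[48;2;60;71;68m🬕[38;2;10;32;28m[48;2;9;31;24m🬎[38;2;10;32;28m[48;2;9;31;24m🬎[38;2;10;32;28m[48;2;9;31;24m🬎[38;2;10;32;28m[48;2;9;31;24m🬎[38;2;9;31;26m[48;2;23;23;23m🬲[38;2;105;105;105m[48;2;30;30;30m▐[38;2;220;220;220m[48;2;10;32;28m🬲[0m
[38;2;74;74;74m[48;2;8;28;18m▐[38;2;213;213;213m[48;2;161;161;161m🬉[38;2;9;30;21m[48;2;177;177;177m🬁[38;2;8;29;20m[48;2;7;27;16m🬎[38;2;8;29;20m[48;2;7;27;16m🬎[38;2;8;29;20m[48;2;7;27;16m🬎[38;2;8;29;20m[48;2;7;27;16m🬎[38;2;8;28;19m[48;2;24;24;24m🬕[38;2;55;55;55m[48;2;123;123;123m▌[38;2;250;250;250m[48;2;191;191;191m▌[0m
[38;2;7;26;14m[48;2;6;24;10m🬂[38;2;127;127;127m[48;2;6;24;9m🬬[38;2;184;184;184m[48;2;162;162;162m🬊[38;2;7;26;14m[48;2;161;161;161m🬁[38;2;6;25;13m[48;2;131;131;131m🬊[38;2;6;25;12m[48;2;120;120;120m🬎[38;2;19;31;23m[48;2;105;105;105m🬆[38;2;71;71;71m[48;2;155;155;155m🬆[38;2;155;155;155m[48;2;232;232;232m🬟[38;2;203;203;203m[48;2;6;24;10m🬄[0m
</frame>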